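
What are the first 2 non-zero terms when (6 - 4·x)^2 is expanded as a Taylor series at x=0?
36 - 48·x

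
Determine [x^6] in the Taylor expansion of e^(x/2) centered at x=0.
Expand to order 6: e^(x/2) = x^6/46080 + x^5/3840 + x^4/384 + x^3/48 + x^2/8 + x/2 + 1 + O(x^7).
The coefficient of x^6 is 1/46080.

Final answer: 1/46080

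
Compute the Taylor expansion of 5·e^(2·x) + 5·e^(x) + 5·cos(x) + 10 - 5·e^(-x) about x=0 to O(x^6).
17·x^5/12 + 85·x^4/24 + 25·x^3/3 + 15·x^2/2 + 20·x + 20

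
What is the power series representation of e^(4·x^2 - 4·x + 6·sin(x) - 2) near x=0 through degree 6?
931·x^6·e^(-2)/45 + 313·x^5·e^(-2)/20 + 44·x^4·e^(-2)/3 + 25·x^3·e^(-2)/3 + 6·x^2·e^(-2) + 2·x·e^(-2) + e^(-2)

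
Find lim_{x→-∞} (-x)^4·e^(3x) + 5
The product is a 0·∞ indeterminate form at x → -∞.
Rewrite the product as (-x)^4 / e^(-3x) (an ∞/∞ form) and apply L'Hôpital, or use the standard hierarchy e^(3|x|) ≫ |(-x)^4| as x → -∞.
The indeterminate product → 0, so the limit = 5.

Final answer: 5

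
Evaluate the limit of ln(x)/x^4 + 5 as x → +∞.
The quotient is an ∞/∞ indeterminate form as x → +∞.
The polynomial denominator x^4 dominates the logarithmic numerator (any positive power of x ≫ ln(x) as x → ∞), so the quotient → 0.
Adding the constant: 0 + 5 = 5. Limit = 5.

Final answer: 5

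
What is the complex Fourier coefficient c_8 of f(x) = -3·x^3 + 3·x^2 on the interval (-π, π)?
Compute the real Fourier coefficients first: a_8 = 3/16, b_8 = -9/128 + 3·π^2/4.
Then c_8 = (a_8 − i·b_8)/2 = 3/32 - 3·i·π^2/8 + 9·i/256.

Final answer: 3/32 - 3·i·π^2/8 + 9·i/256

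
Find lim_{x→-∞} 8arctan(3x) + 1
Evaluate the dominant behaviour as x → -∞; each term tends to a finite value or vanishes.
Limit = 1 - 4·π.

Final answer: 1 - 4·π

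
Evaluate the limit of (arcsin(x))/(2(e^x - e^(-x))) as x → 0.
Both numerator and denominator → 0 as x → 0; this is a 0/0 indeterminate form.
Expand each to leading order near x = 0: numerator ~ x, denominator ~ 4·x.
The limit of the ratio is 1/4.

Final answer: 1/4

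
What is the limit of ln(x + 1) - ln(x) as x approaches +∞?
This is an ∞ − ∞ indeterminate form.
Combine the logarithms: ln(x+1) − ln(x) = ln((x+1)/(x)) = ln(1 + 1/(x)) → ln(1) = 0.
Limit = 0.

Final answer: 0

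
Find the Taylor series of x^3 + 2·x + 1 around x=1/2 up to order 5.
17/8 + 11·(x - 1/2)/4 + 3·(x - 1/2)^2/2 + (x - 1/2)^3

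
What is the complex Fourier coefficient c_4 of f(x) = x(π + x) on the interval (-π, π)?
Compute the real Fourier coefficients first: a_4 = 1/4, b_4 = -π/2.
Then c_4 = (a_4 − i·b_4)/2 = 1/8 + i·π/4.

Final answer: 1/8 + i·π/4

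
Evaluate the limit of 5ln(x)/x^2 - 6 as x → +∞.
The quotient is an ∞/∞ indeterminate form as x → +∞.
The polynomial denominator x^2 dominates the logarithmic numerator (any positive power of x ≫ ln(x) as x → ∞), so the quotient → 0.
Adding the constant: 0 - 6 = -6. Limit = -6.

Final answer: -6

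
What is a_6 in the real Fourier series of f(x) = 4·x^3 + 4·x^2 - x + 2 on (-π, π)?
a_6 = (1/π) ∫_{-π}^{π} f(x)·cos(6x) dx.
Evaluate the integral (use parity and integration by parts as needed): a_6 = 4/9.

Final answer: 4/9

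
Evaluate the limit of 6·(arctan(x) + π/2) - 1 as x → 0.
Direct substitution at x = 0 gives -1 + 3·π.

Final answer: -1 + 3·π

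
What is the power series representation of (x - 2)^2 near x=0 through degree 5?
x^2 - 4·x + 4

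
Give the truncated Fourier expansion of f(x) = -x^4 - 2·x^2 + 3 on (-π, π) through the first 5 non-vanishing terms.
(-40 + 8·π^2)·cos(x) + (1 - 2·π^2)·cos(2·x) + (8/27 + 8·π^2/9)·cos(3·x) + (-π^2/2 - 5/16)·cos(4·x) - π^4/5 - 2·π^2/3 + 3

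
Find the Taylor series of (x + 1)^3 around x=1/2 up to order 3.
27/8 + 27·(x - 1/2)/4 + 9·(x - 1/2)^2/2 + (x - 1/2)^3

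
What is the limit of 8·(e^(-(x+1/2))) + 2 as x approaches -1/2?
Direct substitution at x = -1/2 gives 10.

Final answer: 10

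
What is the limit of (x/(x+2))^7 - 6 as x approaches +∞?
As x → +∞: x/(x+2) = 1/(1 + 2/x) → 1, and the 7th power of a limit-1 base also → 1; with the additive constant, 1 - 6 = -5.
Limit = -5.

Final answer: -5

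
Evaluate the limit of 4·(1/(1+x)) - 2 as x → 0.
Direct substitution at x = 0 gives 2.

Final answer: 2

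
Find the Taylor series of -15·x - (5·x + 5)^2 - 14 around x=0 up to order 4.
-25·x^2 - 65·x - 39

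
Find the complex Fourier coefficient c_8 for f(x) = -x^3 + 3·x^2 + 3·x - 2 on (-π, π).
Compute the real Fourier coefficients first: a_8 = 3/16, b_8 = -99/128 + π^2/4.
Then c_8 = (a_8 − i·b_8)/2 = 3/32 - i·π^2/8 + 99·i/256.

Final answer: 3/32 - i·π^2/8 + 99·i/256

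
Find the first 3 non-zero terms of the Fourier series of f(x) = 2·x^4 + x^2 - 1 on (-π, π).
(92 - 16·π^2)·cos(x) + (-5 + 4·π^2)·cos(2·x) - 1 + π^2/3 + 2·π^4/5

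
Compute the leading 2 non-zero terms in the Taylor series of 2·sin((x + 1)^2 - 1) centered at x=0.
2·x^2 + 4·x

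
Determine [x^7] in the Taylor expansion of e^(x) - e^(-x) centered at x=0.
Expand to order 7: e^(x) - e^(-x) = x^7/2520 + x^5/60 + x^3/3 + 2·x + O(x^8).
The coefficient of x^7 is 1/2520.

Final answer: 1/2520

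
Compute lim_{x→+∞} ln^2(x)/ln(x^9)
This is an ∞/∞ indeterminate form as x → +∞.
Write ln(x^9) = 9·ln(x), reducing the quotient to ln(x)/9 → ∞.
Limit = ∞.

Final answer: ∞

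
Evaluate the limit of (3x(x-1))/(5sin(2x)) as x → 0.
Both numerator and denominator → 0 as x → 0; this is a 0/0 indeterminate form.
Expand each to leading order near x = 0: numerator ~ -3·x, denominator ~ 10·x.
The limit of the ratio is -3/10.

Final answer: -3/10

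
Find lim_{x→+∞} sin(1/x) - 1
Evaluate the dominant behaviour as x → +∞; each term tends to a finite value or vanishes.
Limit = -1.

Final answer: -1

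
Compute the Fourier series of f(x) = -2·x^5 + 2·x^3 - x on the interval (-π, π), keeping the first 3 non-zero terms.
(-506 - 4·π^4 + 84·π^2)·sin(x) + (-12·π^2 + 19 + 2·π^4)·sin(2·x) + (-4·π^4/3 - 286/81 + 116·π^2/27)·sin(3·x)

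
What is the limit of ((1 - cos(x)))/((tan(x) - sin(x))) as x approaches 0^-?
Both numerator and denominator → 0 as x → 0^-; this is a 0/0 indeterminate form.
Expand each to leading order near x = 0: numerator ~ x^2/2, denominator ~ x^3/2.
The limit of the ratio is -∞.

Final answer: -∞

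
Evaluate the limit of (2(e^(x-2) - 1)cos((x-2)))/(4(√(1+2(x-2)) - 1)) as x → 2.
Both numerator and denominator → 0 as x → 2; this is a 0/0 indeterminate form.
Expand each to leading order near x = 2: numerator ~ 2·(x - 2), denominator ~ 4·(x - 2).
The limit of the ratio is 1/2.

Final answer: 1/2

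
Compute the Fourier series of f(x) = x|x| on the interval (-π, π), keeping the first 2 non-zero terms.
(-8 + 2·π^2)·sin(x)/π - π·sin(2·x)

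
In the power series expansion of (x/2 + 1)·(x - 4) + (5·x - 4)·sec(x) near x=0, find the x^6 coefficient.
Expand to order 6: (x/2 + 1)·(x - 4) + (5·x - 4)·sec(x) = -61·x^6/180 + 25·x^5/24 - 5·x^4/6 + 5·x^3/2 - 3·x^2/2 + 4·x - 8 + O(x^7).
The coefficient of x^6 is -61/180.

Final answer: -61/180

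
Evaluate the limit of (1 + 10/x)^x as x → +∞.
As x → +∞: this is the defining limit (1 + 10/x)^x → e^10.
Limit = e^(10).

Final answer: e^(10)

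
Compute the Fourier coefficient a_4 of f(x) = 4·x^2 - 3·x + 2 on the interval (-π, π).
a_4 = (1/π) ∫_{-π}^{π} f(x)·cos(4x) dx.
Evaluate the integral (use parity and integration by parts as needed): a_4 = 1.

Final answer: 1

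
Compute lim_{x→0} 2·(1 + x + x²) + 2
Direct substitution at x = 0 gives 4.

Final answer: 4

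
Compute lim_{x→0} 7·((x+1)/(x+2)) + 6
Direct substitution at x = 0 gives 19/2.

Final answer: 19/2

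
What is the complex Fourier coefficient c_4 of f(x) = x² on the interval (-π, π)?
Compute the real Fourier coefficients first: a_4 = 1/4, b_4 = 0.
Then c_4 = (a_4 − i·b_4)/2 = 1/8.

Final answer: 1/8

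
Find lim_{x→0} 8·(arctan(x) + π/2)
Direct substitution at x = 0 gives 4·π.

Final answer: 4·π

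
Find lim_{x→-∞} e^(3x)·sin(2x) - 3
Evaluate the dominant behaviour as x → -∞; each term tends to a finite value or vanishes.
Limit = -3.

Final answer: -3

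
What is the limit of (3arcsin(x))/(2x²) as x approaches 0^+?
Both numerator and denominator → 0 as x → 0^+; this is a 0/0 indeterminate form.
Expand each to leading order near x = 0: numerator ~ 3·x, denominator ~ 2·x^2.
The limit of the ratio is ∞.

Final answer: ∞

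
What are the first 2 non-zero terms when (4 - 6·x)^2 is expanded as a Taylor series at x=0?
16 - 48·x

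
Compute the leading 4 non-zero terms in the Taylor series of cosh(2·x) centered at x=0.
4·x^6/45 + 2·x^4/3 + 2·x^2 + 1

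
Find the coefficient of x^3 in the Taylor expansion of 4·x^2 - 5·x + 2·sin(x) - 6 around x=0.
Expand to order 3: 4·x^2 - 5·x + 2·sin(x) - 6 = -x^3/3 + 4·x^2 - 3·x - 6 + O(x^4).
The coefficient of x^3 is -1/3.

Final answer: -1/3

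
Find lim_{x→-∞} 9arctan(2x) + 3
Evaluate the dominant behaviour as x → -∞; each term tends to a finite value or vanishes.
Limit = 3 - 9·π/2.

Final answer: 3 - 9·π/2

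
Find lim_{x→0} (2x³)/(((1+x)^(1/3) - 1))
Both numerator and denominator → 0 as x → 0; this is a 0/0 indeterminate form.
Expand each to leading order near x = 0: numerator ~ 2·x^3, denominator ~ x/3.
The limit of the ratio is 0.

Final answer: 0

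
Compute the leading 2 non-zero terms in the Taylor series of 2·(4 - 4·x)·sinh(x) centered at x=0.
-8·x^2 + 8·x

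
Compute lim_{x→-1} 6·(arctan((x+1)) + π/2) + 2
Direct substitution at x = -1 gives 2 + 3·π.

Final answer: 2 + 3·π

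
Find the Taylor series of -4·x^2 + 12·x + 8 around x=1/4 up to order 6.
43/4 + 10·(x - 1/4) - 4·(x - 1/4)^2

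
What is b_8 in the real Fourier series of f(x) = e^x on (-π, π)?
b_8 = (1/π) ∫_{-π}^{π} f(x)·sin(8x) dx.
Evaluate the integral (use parity and integration by parts as needed): b_8 = (8 - 8·e^(2·π))·e^(-π)/(65·π).

Final answer: (8 - 8·e^(2·π))·e^(-π)/(65·π)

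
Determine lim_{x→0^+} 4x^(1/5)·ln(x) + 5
The product is a 0·∞ indeterminate form at x → 0⁺.
Rewrite the product as 4·ln(x) / x^(-1/5) and apply L'Hôpital, or use the standard hierarchy x^(-1/5) ≫ |ln x| as x → 0⁺.
The indeterminate product → 0, so the limit = 5.

Final answer: 5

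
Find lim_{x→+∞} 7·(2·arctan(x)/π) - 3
Evaluate the dominant behaviour as x → +∞; each term tends to a finite value or vanishes.
Limit = 4.

Final answer: 4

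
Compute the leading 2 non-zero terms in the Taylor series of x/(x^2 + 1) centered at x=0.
-x^3 + x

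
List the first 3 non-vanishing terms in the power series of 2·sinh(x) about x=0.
x^5/60 + x^3/3 + 2·x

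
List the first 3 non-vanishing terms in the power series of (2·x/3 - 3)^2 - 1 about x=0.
4·x^2/9 - 4·x + 8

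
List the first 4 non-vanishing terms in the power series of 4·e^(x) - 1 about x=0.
2·x^3/3 + 2·x^2 + 4·x + 3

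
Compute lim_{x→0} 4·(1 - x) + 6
Direct substitution at x = 0 gives 10.

Final answer: 10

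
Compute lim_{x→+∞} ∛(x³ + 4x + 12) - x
This is an ∞ − ∞ indeterminate form.
Multiply by (A² + AB + B²)/(A² + AB + B²) where A = ∛(x³+4x + 12), B = x to use A³ − B³ = (A−B)(A²+AB+B²); the x³ terms cancel, leaving (4x + 12)/(A²+AB+B²) with denominator ~ 3x², so the limit is 0.
Limit = 0.

Final answer: 0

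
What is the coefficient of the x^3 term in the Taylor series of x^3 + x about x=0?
Expand to order 3: x^3 + x = x^3 + x + O(x^4).
The coefficient of x^3 is 1.

Final answer: 1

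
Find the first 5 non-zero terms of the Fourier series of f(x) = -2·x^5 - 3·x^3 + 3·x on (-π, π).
(-438 - 4·π^4 + 74·π^2)·sin(x) + (-7·π^2 + 15/2 + 2·π^4)·sin(2·x) + (-4·π^4/3 + 110/81 + 26·π^2/27)·sin(3·x) + (-51/32 + π^2/4 + π^4)·sin(4·x) + (-4·π^4/5 - 14·π^2/25 + 834/625)·sin(5·x)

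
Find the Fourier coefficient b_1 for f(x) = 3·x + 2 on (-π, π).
b_1 = (1/π) ∫_{-π}^{π} f(x)·sin(1x) dx.
Evaluate the integral (use parity and integration by parts as needed): b_1 = 6.

Final answer: 6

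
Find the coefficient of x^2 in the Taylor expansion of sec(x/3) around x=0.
Expand to order 2: sec(x/3) = x^2/18 + 1 + O(x^3).
The coefficient of x^2 is 1/18.

Final answer: 1/18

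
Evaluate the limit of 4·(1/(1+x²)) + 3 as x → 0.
Direct substitution at x = 0 gives 7.

Final answer: 7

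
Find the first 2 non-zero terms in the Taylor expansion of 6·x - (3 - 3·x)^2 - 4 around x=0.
24·x - 13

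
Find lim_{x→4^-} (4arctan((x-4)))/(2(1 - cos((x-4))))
Both numerator and denominator → 0 as x → 4^-; this is a 0/0 indeterminate form.
Expand each to leading order near x = 4: numerator ~ 4·(x - 4), denominator ~ (x - 4)^2.
The limit of the ratio is -∞.

Final answer: -∞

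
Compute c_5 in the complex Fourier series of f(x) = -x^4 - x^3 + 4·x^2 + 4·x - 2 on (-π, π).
Compute the real Fourier coefficients first: a_5 = -448/625 + 8·π^2/25, b_5 = 212/125 - 2·π^2/5.
Then c_5 = (a_5 − i·b_5)/2 = -224/625 + 4·π^2/25 - 106·i/125 + i·π^2/5.

Final answer: -224/625 + 4·π^2/25 - 106·i/125 + i·π^2/5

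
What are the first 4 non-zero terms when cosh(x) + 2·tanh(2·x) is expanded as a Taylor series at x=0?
-16·x^3/3 + x^2/2 + 4·x + 1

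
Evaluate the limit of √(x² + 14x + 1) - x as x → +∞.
This is an ∞ − ∞ indeterminate form.
Multiply and divide by the conjugate √(x²+14x + 1) + x; the x² terms cancel, leaving (14x + 1)/(√(x²+14x + 1)+x) → 14/2 = 7.
Limit = 7.

Final answer: 7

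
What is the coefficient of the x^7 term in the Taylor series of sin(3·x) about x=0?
Expand to order 7: sin(3·x) = -243·x^7/560 + 81·x^5/40 - 9·x^3/2 + 3·x + O(x^8).
The coefficient of x^7 is -243/560.

Final answer: -243/560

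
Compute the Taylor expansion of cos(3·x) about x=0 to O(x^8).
-81·x^6/80 + 27·x^4/8 - 9·x^2/2 + 1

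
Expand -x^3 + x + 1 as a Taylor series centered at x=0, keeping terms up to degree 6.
-x^3 + x + 1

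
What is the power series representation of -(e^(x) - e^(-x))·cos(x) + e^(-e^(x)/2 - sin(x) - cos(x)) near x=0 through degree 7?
x^7·(-1/315 + 21271·e^(-3/2)/645120) - 107·x^6·e^(-3/2)/3072 + x^5·(1/15 - 211·e^(-3/2)/3840) + 43·x^4·e^(-3/2)/128 + x^3·(2/3 - 41·e^(-3/2)/48) + 11·x^2·e^(-3/2)/8 + x·(-2 - 3·e^(-3/2)/2) + e^(-3/2)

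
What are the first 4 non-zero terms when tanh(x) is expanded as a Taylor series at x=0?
-17·x^7/315 + 2·x^5/15 - x^3/3 + x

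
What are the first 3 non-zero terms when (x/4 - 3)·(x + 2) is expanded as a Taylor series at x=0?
x^2/4 - 5·x/2 - 6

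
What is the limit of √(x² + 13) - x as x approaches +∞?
This is an ∞ − ∞ indeterminate form.
Multiply and divide by the conjugate √(x²+13) + x; the x² terms cancel, leaving 13/(√(x²+13)+x) → 0.
Limit = 0.

Final answer: 0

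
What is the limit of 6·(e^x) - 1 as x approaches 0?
Direct substitution at x = 0 gives 5.

Final answer: 5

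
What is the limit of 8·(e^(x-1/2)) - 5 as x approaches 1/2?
Direct substitution at x = 1/2 gives 3.

Final answer: 3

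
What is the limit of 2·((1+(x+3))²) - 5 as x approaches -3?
Direct substitution at x = -3 gives -3.

Final answer: -3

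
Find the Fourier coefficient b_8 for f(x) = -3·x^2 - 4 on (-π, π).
b_8 = (1/π) ∫_{-π}^{π} f(x)·sin(8x) dx.
Evaluate the integral (use parity and integration by parts as needed): b_8 = 0.

Final answer: 0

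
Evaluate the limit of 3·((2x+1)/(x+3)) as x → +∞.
Evaluate the dominant behaviour as x → +∞; each term tends to a finite value or vanishes.
Limit = 6.

Final answer: 6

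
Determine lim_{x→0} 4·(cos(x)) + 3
Direct substitution at x = 0 gives 7.

Final answer: 7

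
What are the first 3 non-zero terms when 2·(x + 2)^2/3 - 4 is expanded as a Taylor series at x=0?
2·x^2/3 + 8·x/3 - 4/3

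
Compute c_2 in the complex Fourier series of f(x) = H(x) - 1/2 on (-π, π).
Compute the real Fourier coefficients first: a_2 = 0, b_2 = 0.
Then c_2 = (a_2 − i·b_2)/2 = 0.

Final answer: 0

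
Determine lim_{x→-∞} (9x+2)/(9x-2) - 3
Evaluate the dominant behaviour as x → -∞; each term tends to a finite value or vanishes.
Limit = -2.

Final answer: -2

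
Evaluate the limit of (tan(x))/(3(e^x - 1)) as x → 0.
Both numerator and denominator → 0 as x → 0; this is a 0/0 indeterminate form.
Expand each to leading order near x = 0: numerator ~ x, denominator ~ 3·x.
The limit of the ratio is 1/3.

Final answer: 1/3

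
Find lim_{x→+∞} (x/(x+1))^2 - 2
As x → +∞: x/(x+1) = 1/(1 + 1/x) → 1, and the 2nd power of a limit-1 base also → 1; with the additive constant, 1 - 2 = -1.
Limit = -1.

Final answer: -1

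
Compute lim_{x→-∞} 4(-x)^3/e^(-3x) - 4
The quotient is an ∞/∞ indeterminate form as x → -∞.
Compare growth rates of the dominant terms (exponentials ≫ polynomials ≫ logarithms), or apply L'Hôpital's rule; the quotient → 0.
Adding the constant: 0 - 4 = -4. Limit = -4.

Final answer: -4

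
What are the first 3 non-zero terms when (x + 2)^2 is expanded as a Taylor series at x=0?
x^2 + 4·x + 4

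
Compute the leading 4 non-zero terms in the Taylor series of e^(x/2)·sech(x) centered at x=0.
-11·x^3/48 - 3·x^2/8 + x/2 + 1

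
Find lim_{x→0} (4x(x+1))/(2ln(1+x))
Both numerator and denominator → 0 as x → 0; this is a 0/0 indeterminate form.
Expand each to leading order near x = 0: numerator ~ 4·x, denominator ~ 2·x.
The limit of the ratio is 2.

Final answer: 2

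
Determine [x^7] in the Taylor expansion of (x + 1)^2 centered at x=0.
Expand to order 7: (x + 1)^2 = x^2 + 2·x + 1 + O(x^8).
The coefficient of x^7 is 0.

Final answer: 0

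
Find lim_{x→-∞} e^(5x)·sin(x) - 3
Evaluate the dominant behaviour as x → -∞; each term tends to a finite value or vanishes.
Limit = -3.

Final answer: -3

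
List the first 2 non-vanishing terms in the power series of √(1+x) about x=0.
x/2 + 1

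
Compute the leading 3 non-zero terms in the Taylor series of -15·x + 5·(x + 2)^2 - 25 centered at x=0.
5·x^2 + 5·x - 5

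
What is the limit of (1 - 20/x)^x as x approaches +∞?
As x → +∞: this is the defining limit (1 - 20/x)^x → e^(-20).
Limit = e^(-20).

Final answer: e^(-20)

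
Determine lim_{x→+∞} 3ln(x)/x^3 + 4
The quotient is an ∞/∞ indeterminate form as x → +∞.
The polynomial denominator x^3 dominates the logarithmic numerator (any positive power of x ≫ ln(x) as x → ∞), so the quotient → 0.
Adding the constant: 0 + 4 = 4. Limit = 4.

Final answer: 4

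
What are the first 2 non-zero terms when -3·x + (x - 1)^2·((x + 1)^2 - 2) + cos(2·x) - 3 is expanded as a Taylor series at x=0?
x - 3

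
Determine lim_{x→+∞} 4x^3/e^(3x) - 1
The quotient is an ∞/∞ indeterminate form as x → +∞.
The exponential denominator e^(3x) dominates the polynomial numerator (e^x ≫ x^3 as x → ∞), so the quotient → 0.
Adding the constant: 0 - 1 = -1. Limit = -1.

Final answer: -1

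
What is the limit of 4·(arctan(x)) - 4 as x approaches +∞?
Evaluate the dominant behaviour as x → +∞; each term tends to a finite value or vanishes.
Limit = -4 + 2·π.

Final answer: -4 + 2·π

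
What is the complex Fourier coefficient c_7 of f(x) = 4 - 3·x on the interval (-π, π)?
Compute the real Fourier coefficients first: a_7 = 0, b_7 = -6/7.
Then c_7 = (a_7 − i·b_7)/2 = 3·i/7.

Final answer: 3·i/7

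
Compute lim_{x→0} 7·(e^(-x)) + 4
Direct substitution at x = 0 gives 11.

Final answer: 11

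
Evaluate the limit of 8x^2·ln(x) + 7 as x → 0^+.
The product is a 0·∞ indeterminate form at x → 0⁺.
Rewrite the product as 8·ln(x) / x^(-2) and apply L'Hôpital, or use the standard hierarchy x^(-2) ≫ |ln x| as x → 0⁺.
The indeterminate product → 0, so the limit = 7.

Final answer: 7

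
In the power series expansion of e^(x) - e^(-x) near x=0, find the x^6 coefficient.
Expand to order 6: e^(x) - e^(-x) = x^5/60 + x^3/3 + 2·x + O(x^7).
The coefficient of x^6 is 0.

Final answer: 0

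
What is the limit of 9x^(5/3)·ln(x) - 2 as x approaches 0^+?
The product is a 0·∞ indeterminate form at x → 0⁺.
Rewrite the product as 9·ln(x) / x^(-5/3) and apply L'Hôpital, or use the standard hierarchy x^(-5/3) ≫ |ln x| as x → 0⁺.
The indeterminate product → 0, so the limit = -2.

Final answer: -2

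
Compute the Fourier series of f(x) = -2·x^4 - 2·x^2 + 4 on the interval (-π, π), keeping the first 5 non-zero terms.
(-88 + 16·π^2)·cos(x) + (4 - 4·π^2)·cos(2·x) + (-8/27 + 16·π^2/9)·cos(3·x) + (-π^2 - 1/8)·cos(4·x) - 2·π^4/5 - 2·π^2/3 + 4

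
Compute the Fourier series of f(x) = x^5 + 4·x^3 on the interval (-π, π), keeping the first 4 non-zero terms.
(-32·π^2 + 192 + 2·π^4)·sin(x) + (-π^4 - 3/2 + π^2)·sin(2·x) + (-64/81 + 32·π^2/27 + 2·π^4/3)·sin(3·x) + (-π^4/2 - 11·π^2/8 + 33/64)·sin(4·x)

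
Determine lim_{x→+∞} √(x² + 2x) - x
This is an ∞ − ∞ indeterminate form.
Multiply and divide by the conjugate √(x²+2x) + x; the x² terms cancel, leaving (2x)/(√(x²+2x)+x) → 2/2 = 1.
Limit = 1.

Final answer: 1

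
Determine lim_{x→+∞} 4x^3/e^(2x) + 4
The quotient is an ∞/∞ indeterminate form as x → +∞.
The exponential denominator e^(2x) dominates the polynomial numerator (e^x ≫ x^3 as x → ∞), so the quotient → 0.
Adding the constant: 0 + 4 = 4. Limit = 4.

Final answer: 4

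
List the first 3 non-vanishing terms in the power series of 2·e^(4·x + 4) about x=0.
16·x^2·e^(4) + 8·x·e^(4) + 2·e^(4)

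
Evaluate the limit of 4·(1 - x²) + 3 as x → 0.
Direct substitution at x = 0 gives 7.

Final answer: 7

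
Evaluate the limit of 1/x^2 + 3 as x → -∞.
Evaluate the dominant behaviour as x → -∞; each term tends to a finite value or vanishes.
Limit = 3.

Final answer: 3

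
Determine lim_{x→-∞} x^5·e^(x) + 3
The product is a 0·∞ indeterminate form at x → -∞.
Rewrite the product as x^5 / e^(-x) (an ∞/∞ form) and apply L'Hôpital, or use the standard hierarchy e^(|x|) ≫ |x^5| as x → -∞.
The indeterminate product → 0, so the limit = 3.

Final answer: 3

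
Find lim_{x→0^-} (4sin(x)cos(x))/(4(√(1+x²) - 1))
Both numerator and denominator → 0 as x → 0^-; this is a 0/0 indeterminate form.
Expand each to leading order near x = 0: numerator ~ 4·x, denominator ~ 2·x^2.
The limit of the ratio is -∞.

Final answer: -∞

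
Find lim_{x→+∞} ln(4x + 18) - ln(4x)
This is an ∞ − ∞ indeterminate form.
Combine the logarithms: ln(4x+18) − ln(4x) = ln((4x+18)/(4x)) = ln(1 + 18/(4x)) → ln(1) = 0.
Limit = 0.

Final answer: 0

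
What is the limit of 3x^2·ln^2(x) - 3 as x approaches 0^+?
The product is a 0·∞ indeterminate form at x → 0⁺.
Rewrite the product as 3·ln^2(x) / x^(-2) and apply L'Hôpital, or use the standard hierarchy x^(-2) ≫ |ln x|^2 as x → 0⁺.
The indeterminate product → 0, so the limit = -3.

Final answer: -3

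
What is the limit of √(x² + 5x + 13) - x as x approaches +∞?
This is an ∞ − ∞ indeterminate form.
Multiply and divide by the conjugate √(x²+5x + 13) + x; the x² terms cancel, leaving (5x + 13)/(√(x²+5x + 13)+x) → 5/2.
Limit = 5/2.

Final answer: 5/2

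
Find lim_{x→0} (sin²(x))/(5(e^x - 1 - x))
Both numerator and denominator → 0 as x → 0; this is a 0/0 indeterminate form.
Expand each to leading order near x = 0: numerator ~ x^2, denominator ~ 5·x^2/2.
The limit of the ratio is 2/5.

Final answer: 2/5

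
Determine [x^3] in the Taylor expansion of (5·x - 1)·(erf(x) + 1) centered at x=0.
Expand to order 3: (5·x - 1)·(erf(x) + 1) = 2·x^3/(3·√(π)) + 10·x^2/√(π) + x·(5 - 2/√(π)) - 1 + O(x^4).
The coefficient of x^3 is 2/(3·√(π)).

Final answer: 2/(3·√(π))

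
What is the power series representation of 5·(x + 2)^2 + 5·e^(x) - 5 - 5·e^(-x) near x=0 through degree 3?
5·x^3/3 + 5·x^2 + 30·x + 15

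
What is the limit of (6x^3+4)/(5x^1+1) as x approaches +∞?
This is an ∞/∞ indeterminate form as x → +∞.
Divide numerator and denominator by x^3 and let the lower-order terms vanish; the numerator's degree 3 exceeds the denominator's degree 1, so the quotient diverges.
Limit = ∞.

Final answer: ∞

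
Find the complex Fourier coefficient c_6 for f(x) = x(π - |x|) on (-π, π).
Compute the real Fourier coefficients first: a_6 = 0, b_6 = 0.
Then c_6 = (a_6 − i·b_6)/2 = 0.

Final answer: 0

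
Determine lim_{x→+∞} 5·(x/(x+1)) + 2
Evaluate the dominant behaviour as x → +∞; each term tends to a finite value or vanishes.
Limit = 7.

Final answer: 7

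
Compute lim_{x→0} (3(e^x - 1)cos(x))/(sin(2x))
Both numerator and denominator → 0 as x → 0; this is a 0/0 indeterminate form.
Expand each to leading order near x = 0: numerator ~ 3·x, denominator ~ 2·x.
The limit of the ratio is 3/2.

Final answer: 3/2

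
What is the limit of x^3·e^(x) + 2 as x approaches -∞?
The product is a 0·∞ indeterminate form at x → -∞.
Rewrite the product as x^3 / e^(-x) (an ∞/∞ form) and apply L'Hôpital, or use the standard hierarchy e^(|x|) ≫ |x^3| as x → -∞.
The indeterminate product → 0, so the limit = 2.

Final answer: 2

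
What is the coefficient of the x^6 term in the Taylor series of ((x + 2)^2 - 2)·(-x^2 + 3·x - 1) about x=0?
Expand to order 6: ((x + 2)^2 - 2)·(-x^2 + 3·x - 1) = -x^4 - x^3 + 9·x^2 + 2·x - 2 + O(x^7).
The coefficient of x^6 is 0.

Final answer: 0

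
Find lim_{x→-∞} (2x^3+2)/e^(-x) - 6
The quotient is an ∞/∞ indeterminate form as x → -∞.
Compare growth rates of the dominant terms (exponentials ≫ polynomials ≫ logarithms), or apply L'Hôpital's rule; the quotient → 0.
Adding the constant: 0 - 6 = -6. Limit = -6.

Final answer: -6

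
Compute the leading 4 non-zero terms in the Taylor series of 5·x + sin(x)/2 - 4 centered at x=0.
x^5/240 - x^3/12 + 11·x/2 - 4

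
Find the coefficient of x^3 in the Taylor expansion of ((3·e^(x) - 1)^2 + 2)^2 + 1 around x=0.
Expand to order 3: ((3·e^(x) - 1)^2 + 2)^2 + 1 = 492·x^3 + 324·x^2 + 144·x + 37 + O(x^4).
The coefficient of x^3 is 492.

Final answer: 492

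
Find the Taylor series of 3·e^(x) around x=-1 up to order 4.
3·e^(-1) + 3·e^(-1)·(x + 1) + 3·e^(-1)·(x + 1)^2/2 + e^(-1)·(x + 1)^3/2 + e^(-1)·(x + 1)^4/8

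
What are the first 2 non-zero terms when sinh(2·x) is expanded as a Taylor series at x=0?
4·x^3/3 + 2·x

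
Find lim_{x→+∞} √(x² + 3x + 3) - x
This is an ∞ − ∞ indeterminate form.
Multiply and divide by the conjugate √(x²+3x + 3) + x; the x² terms cancel, leaving (3x + 3)/(√(x²+3x + 3)+x) → 3/2.
Limit = 3/2.

Final answer: 3/2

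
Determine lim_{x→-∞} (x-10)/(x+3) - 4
Evaluate the dominant behaviour as x → -∞; each term tends to a finite value or vanishes.
Limit = -3.

Final answer: -3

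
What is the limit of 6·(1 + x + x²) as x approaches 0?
Direct substitution at x = 0 gives 6.

Final answer: 6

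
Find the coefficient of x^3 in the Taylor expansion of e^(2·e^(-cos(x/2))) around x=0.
Expand to order 3: e^(2·e^(-cos(x/2))) = x^2·e^(-1 + 2·e^(-1))/4 + e^(2·e^(-1)) + O(x^4).
The coefficient of x^3 is 0.

Final answer: 0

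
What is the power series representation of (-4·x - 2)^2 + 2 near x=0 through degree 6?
16·x^2 + 16·x + 6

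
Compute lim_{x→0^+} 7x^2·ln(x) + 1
The product is a 0·∞ indeterminate form at x → 0⁺.
Rewrite the product as 7·ln(x) / x^(-2) and apply L'Hôpital, or use the standard hierarchy x^(-2) ≫ |ln x| as x → 0⁺.
The indeterminate product → 0, so the limit = 1.

Final answer: 1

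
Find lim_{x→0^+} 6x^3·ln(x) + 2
The product is a 0·∞ indeterminate form at x → 0⁺.
Rewrite the product as 6·ln(x) / x^(-3) and apply L'Hôpital, or use the standard hierarchy x^(-3) ≫ |ln x| as x → 0⁺.
The indeterminate product → 0, so the limit = 2.

Final answer: 2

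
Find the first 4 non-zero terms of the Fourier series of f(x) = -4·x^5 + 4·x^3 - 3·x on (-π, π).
(-1014 - 8·π^4 + 168·π^2)·sin(x) + (-24·π^2 + 39 + 4·π^4)·sin(2·x) + (-8·π^4/3 - 626/81 + 232·π^2/27)·sin(3·x) + (-9·π^2/2 + 51/16 + 2·π^4)·sin(4·x)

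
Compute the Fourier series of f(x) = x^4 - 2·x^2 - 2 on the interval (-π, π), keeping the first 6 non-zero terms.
(56 - 8·π^2)·cos(x) + (-5 + 2·π^2)·cos(2·x) + (40/27 - 8·π^2/9)·cos(3·x) + (-11/16 + π^2/2)·cos(4·x) + (248/625 - 8·π^2/25)·cos(5·x) - 2·π^2/3 - 2 + π^4/5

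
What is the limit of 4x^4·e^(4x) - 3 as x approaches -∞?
The product is a 0·∞ indeterminate form at x → -∞.
Rewrite the product as 4x^4 / e^(-4x) (an ∞/∞ form) and apply L'Hôpital, or use the standard hierarchy e^(4|x|) ≫ |x^4| as x → -∞.
The indeterminate product → 0, so the limit = -3.

Final answer: -3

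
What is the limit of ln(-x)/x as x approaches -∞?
This is an ∞/∞ indeterminate form as x → -∞.
Compare growth rates of the dominant terms (exponentials ≫ polynomials ≫ logarithms), or apply L'Hôpital's rule; the quotient → 0.
Limit = 0.

Final answer: 0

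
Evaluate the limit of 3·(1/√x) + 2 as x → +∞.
Evaluate the dominant behaviour as x → +∞; each term tends to a finite value or vanishes.
Limit = 2.

Final answer: 2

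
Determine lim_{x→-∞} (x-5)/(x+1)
Evaluate the dominant behaviour as x → -∞; each term tends to a finite value or vanishes.
Limit = 1.

Final answer: 1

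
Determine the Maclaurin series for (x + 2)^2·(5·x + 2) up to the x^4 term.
5·x^3 + 22·x^2 + 28·x + 8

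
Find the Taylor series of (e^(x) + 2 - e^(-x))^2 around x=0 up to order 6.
8·x^6/45 + x^5/15 + 4·x^4/3 + 4·x^3/3 + 4·x^2 + 8·x + 4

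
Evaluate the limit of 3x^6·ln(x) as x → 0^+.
This is a 0·∞ indeterminate form at x → 0⁺.
Rewrite the product as 3·ln(x) / x^(-6) and apply L'Hôpital, or use the standard hierarchy x^(-6) ≫ |ln x| as x → 0⁺.
The indeterminate product → 0, so the limit = 0.

Final answer: 0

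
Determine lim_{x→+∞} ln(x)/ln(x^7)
This is an ∞/∞ indeterminate form as x → +∞.
Write ln(x^7) = 7·ln(x), reducing the quotient to 1/7.
Limit = 1/7.

Final answer: 1/7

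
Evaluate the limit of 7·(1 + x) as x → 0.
Direct substitution at x = 0 gives 7.

Final answer: 7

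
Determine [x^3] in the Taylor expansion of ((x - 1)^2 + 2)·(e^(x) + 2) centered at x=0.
Expand to order 3: ((x - 1)^2 + 2)·(e^(x) + 2) = x^3/2 + 5·x^2/2 - 3·x + 9 + O(x^4).
The coefficient of x^3 is 1/2.

Final answer: 1/2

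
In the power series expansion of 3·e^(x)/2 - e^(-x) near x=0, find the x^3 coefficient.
Expand to order 3: 3·e^(x)/2 - e^(-x) = 5·x^3/12 + x^2/4 + 5·x/2 + 1/2 + O(x^4).
The coefficient of x^3 is 5/12.

Final answer: 5/12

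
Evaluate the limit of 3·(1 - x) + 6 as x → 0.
Direct substitution at x = 0 gives 9.

Final answer: 9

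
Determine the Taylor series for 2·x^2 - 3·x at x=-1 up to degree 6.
5 - 7·(x + 1) + 2·(x + 1)^2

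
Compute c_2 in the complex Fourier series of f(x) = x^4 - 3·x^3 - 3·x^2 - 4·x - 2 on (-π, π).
Compute the real Fourier coefficients first: a_2 = -6 + 2·π^2, b_2 = -1/2 + 3·π^2.
Then c_2 = (a_2 − i·b_2)/2 = -3 + π^2 - 3·i·π^2/2 + i/4.

Final answer: -3 + π^2 - 3·i·π^2/2 + i/4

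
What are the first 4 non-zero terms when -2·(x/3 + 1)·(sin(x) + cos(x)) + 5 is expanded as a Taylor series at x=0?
2·x^3/3 + x^2/3 - 8·x/3 + 3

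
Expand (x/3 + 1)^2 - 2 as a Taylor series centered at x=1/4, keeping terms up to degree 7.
-119/144 + 13·(x - 1/4)/18 + (x - 1/4)^2/9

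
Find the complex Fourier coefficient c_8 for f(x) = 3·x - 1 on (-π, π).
Compute the real Fourier coefficients first: a_8 = 0, b_8 = -3/4.
Then c_8 = (a_8 − i·b_8)/2 = 3·i/8.

Final answer: 3·i/8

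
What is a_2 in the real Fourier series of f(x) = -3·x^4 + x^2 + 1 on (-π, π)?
a_2 = (1/π) ∫_{-π}^{π} f(x)·cos(2x) dx.
Evaluate the integral (use parity and integration by parts as needed): a_2 = 10 - 6·π^2.

Final answer: 10 - 6·π^2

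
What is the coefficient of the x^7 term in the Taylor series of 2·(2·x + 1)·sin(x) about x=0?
Expand to order 7: 2·(2·x + 1)·sin(x) = -x^7/2520 + x^6/30 + x^5/60 - 2·x^4/3 - x^3/3 + 4·x^2 + 2·x + O(x^8).
The coefficient of x^7 is -1/2520.

Final answer: -1/2520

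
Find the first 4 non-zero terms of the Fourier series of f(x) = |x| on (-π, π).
-4·cos(x)/π - 4·cos(3·x)/(9·π) - 4·cos(5·x)/(25·π) + π/2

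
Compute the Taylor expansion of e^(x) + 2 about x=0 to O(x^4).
x^3/6 + x^2/2 + x + 3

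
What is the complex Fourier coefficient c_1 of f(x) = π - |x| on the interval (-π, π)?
Compute the real Fourier coefficients first: a_1 = 4/π, b_1 = 0.
Then c_1 = (a_1 − i·b_1)/2 = 2/π.

Final answer: 2/π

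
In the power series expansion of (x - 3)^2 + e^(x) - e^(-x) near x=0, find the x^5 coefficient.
Expand to order 5: (x - 3)^2 + e^(x) - e^(-x) = x^5/60 + x^3/3 + x^2 - 4·x + 9 + O(x^6).
The coefficient of x^5 is 1/60.

Final answer: 1/60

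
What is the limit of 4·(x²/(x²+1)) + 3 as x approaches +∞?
Evaluate the dominant behaviour as x → +∞; each term tends to a finite value or vanishes.
Limit = 7.

Final answer: 7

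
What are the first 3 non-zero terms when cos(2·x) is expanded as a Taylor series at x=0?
2·x^4/3 - 2·x^2 + 1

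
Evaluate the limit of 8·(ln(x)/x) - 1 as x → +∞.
Evaluate the dominant behaviour as x → +∞; each term tends to a finite value or vanishes.
Limit = -1.

Final answer: -1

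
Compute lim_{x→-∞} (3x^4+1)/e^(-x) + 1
The quotient is an ∞/∞ indeterminate form as x → -∞.
Compare growth rates of the dominant terms (exponentials ≫ polynomials ≫ logarithms), or apply L'Hôpital's rule; the quotient → 0.
Adding the constant: 0 + 1 = 1. Limit = 1.

Final answer: 1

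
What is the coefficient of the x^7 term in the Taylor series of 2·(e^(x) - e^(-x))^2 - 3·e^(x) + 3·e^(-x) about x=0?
-1/840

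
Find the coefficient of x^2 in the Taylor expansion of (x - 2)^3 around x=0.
Expand to order 2: (x - 2)^3 = -6·x^2 + 12·x - 8 + O(x^3).
The coefficient of x^2 is -6.

Final answer: -6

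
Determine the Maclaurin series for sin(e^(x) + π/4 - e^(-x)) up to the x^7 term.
19·√(2)·x^7/720 + 2·√(2)·x^6/15 - 23·√(2)·x^5/120 - √(2)·x^3/2 - √(2)·x^2 + √(2)·x + √(2)/2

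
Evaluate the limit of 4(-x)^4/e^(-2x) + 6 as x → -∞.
The quotient is an ∞/∞ indeterminate form as x → -∞.
Compare growth rates of the dominant terms (exponentials ≫ polynomials ≫ logarithms), or apply L'Hôpital's rule; the quotient → 0.
Adding the constant: 0 + 6 = 6. Limit = 6.

Final answer: 6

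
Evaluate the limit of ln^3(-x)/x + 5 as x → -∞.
The quotient is an ∞/∞ indeterminate form as x → -∞.
Compare growth rates of the dominant terms (exponentials ≫ polynomials ≫ logarithms), or apply L'Hôpital's rule; the quotient → 0.
Adding the constant: 0 + 5 = 5. Limit = 5.

Final answer: 5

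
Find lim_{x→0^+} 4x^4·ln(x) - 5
The product is a 0·∞ indeterminate form at x → 0⁺.
Rewrite the product as 4·ln(x) / x^(-4) and apply L'Hôpital, or use the standard hierarchy x^(-4) ≫ |ln x| as x → 0⁺.
The indeterminate product → 0, so the limit = -5.

Final answer: -5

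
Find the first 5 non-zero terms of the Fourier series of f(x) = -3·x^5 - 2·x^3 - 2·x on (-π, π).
(-700 - 6·π^4 + 116·π^2)·sin(x) + (-13·π^2 + 43/2 + 3·π^4)·sin(2·x) + (-2·π^4 - 92/27 + 28·π^2/9)·sin(3·x) + (-7·π^2/8 + 85/64 + 3·π^4/2)·sin(4·x) + (-6·π^4/5 - 524/625 + 4·π^2/25)·sin(5·x)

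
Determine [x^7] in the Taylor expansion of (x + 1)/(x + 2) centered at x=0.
Expand to order 7: (x + 1)/(x + 2) = x^7/256 - x^6/128 + x^5/64 - x^4/32 + x^3/16 - x^2/8 + x/4 + 1/2 + O(x^8).
The coefficient of x^7 is 1/256.

Final answer: 1/256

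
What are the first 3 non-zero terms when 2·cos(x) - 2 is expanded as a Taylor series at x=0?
-x^6/360 + x^4/12 - x^2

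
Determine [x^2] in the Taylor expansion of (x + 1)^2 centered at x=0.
Expand to order 2: (x + 1)^2 = x^2 + 2·x + 1 + O(x^3).
The coefficient of x^2 is 1.

Final answer: 1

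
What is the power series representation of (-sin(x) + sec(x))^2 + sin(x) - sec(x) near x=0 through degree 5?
-31·x^5/120 + x^4/8 - 5·x^3/6 + 3·x^2/2 - x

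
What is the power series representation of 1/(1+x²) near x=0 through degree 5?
x^4 - x^2 + 1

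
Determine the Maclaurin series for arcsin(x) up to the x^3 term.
x^3/6 + x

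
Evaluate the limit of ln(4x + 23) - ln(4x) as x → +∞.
This is an ∞ − ∞ indeterminate form.
Combine the logarithms: ln(4x+23) − ln(4x) = ln((4x+23)/(4x)) = ln(1 + 23/(4x)) → ln(1) = 0.
Limit = 0.

Final answer: 0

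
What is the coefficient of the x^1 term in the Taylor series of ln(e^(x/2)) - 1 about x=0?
Expand to order 1: ln(e^(x/2)) - 1 = x/2 - 1 + O(x^2).
The coefficient of x^1 is 1/2.

Final answer: 1/2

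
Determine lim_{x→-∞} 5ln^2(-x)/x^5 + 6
The quotient is an ∞/∞ indeterminate form as x → -∞.
Compare growth rates of the dominant terms (exponentials ≫ polynomials ≫ logarithms), or apply L'Hôpital's rule; the quotient → 0.
Adding the constant: 0 + 6 = 6. Limit = 6.

Final answer: 6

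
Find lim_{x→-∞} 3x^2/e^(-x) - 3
The quotient is an ∞/∞ indeterminate form as x → -∞.
Compare growth rates of the dominant terms (exponentials ≫ polynomials ≫ logarithms), or apply L'Hôpital's rule; the quotient → 0.
Adding the constant: 0 - 3 = -3. Limit = -3.

Final answer: -3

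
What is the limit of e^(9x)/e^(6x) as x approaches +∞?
This is an ∞/∞ indeterminate form as x → +∞.
Rewrite e^(9x)/e^(6x) = e^((9−6)x) = e^(3x); the exponent coefficient is 3 > 0 so e^(3x) → ∞.
Limit = ∞.

Final answer: ∞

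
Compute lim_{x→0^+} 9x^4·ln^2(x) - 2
The product is a 0·∞ indeterminate form at x → 0⁺.
Rewrite the product as 9·ln^2(x) / x^(-4) and apply L'Hôpital, or use the standard hierarchy x^(-4) ≫ |ln x|^2 as x → 0⁺.
The indeterminate product → 0, so the limit = -2.

Final answer: -2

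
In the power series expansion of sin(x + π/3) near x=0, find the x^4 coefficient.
Expand to order 4: sin(x + π/3) = √(3)·x^4/48 - x^3/12 - √(3)·x^2/4 + x/2 + √(3)/2 + O(x^5).
The coefficient of x^4 is √(3)/48.

Final answer: √(3)/48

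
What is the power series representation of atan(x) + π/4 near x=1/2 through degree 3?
atan(1/2) + π/4 + 4·(x - 1/2)/5 - 8·(x - 1/2)^2/25 - 16·(x - 1/2)^3/375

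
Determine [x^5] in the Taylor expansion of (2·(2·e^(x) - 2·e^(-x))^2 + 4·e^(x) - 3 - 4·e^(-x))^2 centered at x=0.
1278/5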